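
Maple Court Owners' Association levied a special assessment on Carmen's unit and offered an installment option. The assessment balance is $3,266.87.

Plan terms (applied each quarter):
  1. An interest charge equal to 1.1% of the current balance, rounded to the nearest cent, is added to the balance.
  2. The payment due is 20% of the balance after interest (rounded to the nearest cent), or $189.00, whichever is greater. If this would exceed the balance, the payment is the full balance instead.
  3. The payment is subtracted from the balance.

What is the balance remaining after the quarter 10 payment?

$186.84

Quarter 1: $3,266.87 +$35.94 interest = $3,302.81; pay $660.56 → $2,642.25
Quarter 2: $2,642.25 +$29.06 interest = $2,671.31; pay $534.26 → $2,137.05
Quarter 3: $2,137.05 +$23.51 interest = $2,160.56; pay $432.11 → $1,728.45
Quarter 4: $1,728.45 +$19.01 interest = $1,747.46; pay $349.49 → $1,397.97
Quarter 5: $1,397.97 +$15.38 interest = $1,413.35; pay $282.67 → $1,130.68
Quarter 6: $1,130.68 +$12.44 interest = $1,143.12; pay $228.62 → $914.50
Quarter 7: $914.50 +$10.06 interest = $924.56; pay $189.00 → $735.56
Quarter 8: $735.56 +$8.09 interest = $743.65; pay $189.00 → $554.65
Quarter 9: $554.65 +$6.10 interest = $560.75; pay $189.00 → $371.75
Quarter 10: $371.75 +$4.09 interest = $375.84; pay $189.00 → $186.84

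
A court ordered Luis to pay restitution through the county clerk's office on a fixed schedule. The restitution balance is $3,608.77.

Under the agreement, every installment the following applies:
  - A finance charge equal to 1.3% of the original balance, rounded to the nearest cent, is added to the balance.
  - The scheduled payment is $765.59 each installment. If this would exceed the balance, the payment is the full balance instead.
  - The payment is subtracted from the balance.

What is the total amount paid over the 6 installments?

Installment 1: opening $3,608.77; interest $46.91 → $3,655.68; payment $765.59; balance $2,890.09
Installment 2: opening $2,890.09; interest $46.91 → $2,937.00; payment $765.59; balance $2,171.41
Installment 3: opening $2,171.41; interest $46.91 → $2,218.32; payment $765.59; balance $1,452.73
Installment 4: opening $1,452.73; interest $46.91 → $1,499.64; payment $765.59; balance $734.05
Installment 5: opening $734.05; interest $46.91 → $780.96; payment $765.59; balance $15.37
Installment 6: opening $15.37; interest $46.91 → $62.28; payment $62.28; balance $0.00
Total paid: $3,890.23

$3,890.23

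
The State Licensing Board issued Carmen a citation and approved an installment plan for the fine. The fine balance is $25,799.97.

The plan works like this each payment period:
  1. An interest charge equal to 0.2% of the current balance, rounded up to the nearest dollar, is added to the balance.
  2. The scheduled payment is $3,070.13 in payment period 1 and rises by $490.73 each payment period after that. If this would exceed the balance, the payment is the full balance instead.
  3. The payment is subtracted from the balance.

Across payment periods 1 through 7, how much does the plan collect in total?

Payment period 1: opening $25,799.97; interest $52.00 → $25,851.97; payment $3,070.13; balance $22,781.84
Payment period 2: opening $22,781.84; interest $46.00 → $22,827.84; payment $3,560.86; balance $19,266.98
Payment period 3: opening $19,266.98; interest $39.00 → $19,305.98; payment $4,051.59; balance $15,254.39
Payment period 4: opening $15,254.39; interest $31.00 → $15,285.39; payment $4,542.32; balance $10,743.07
Payment period 5: opening $10,743.07; interest $22.00 → $10,765.07; payment $5,033.05; balance $5,732.02
Payment period 6: opening $5,732.02; interest $12.00 → $5,744.02; payment $5,523.78; balance $220.24
Payment period 7: opening $220.24; interest $1.00 → $221.24; payment $221.24; balance $0.00
Total paid: $26,002.97

$26,002.97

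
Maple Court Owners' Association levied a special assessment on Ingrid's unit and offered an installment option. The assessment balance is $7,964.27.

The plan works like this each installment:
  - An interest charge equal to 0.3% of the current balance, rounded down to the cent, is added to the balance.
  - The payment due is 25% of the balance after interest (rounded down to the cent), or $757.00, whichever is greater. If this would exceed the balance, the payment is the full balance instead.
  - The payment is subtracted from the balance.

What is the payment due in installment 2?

$1,502.27

Installment 1: $7,964.27 +$23.89 interest = $7,988.16; pay $1,997.04 → $5,991.12
Installment 2: $5,991.12 +$17.97 interest = $6,009.09; pay $1,502.27 → $4,506.82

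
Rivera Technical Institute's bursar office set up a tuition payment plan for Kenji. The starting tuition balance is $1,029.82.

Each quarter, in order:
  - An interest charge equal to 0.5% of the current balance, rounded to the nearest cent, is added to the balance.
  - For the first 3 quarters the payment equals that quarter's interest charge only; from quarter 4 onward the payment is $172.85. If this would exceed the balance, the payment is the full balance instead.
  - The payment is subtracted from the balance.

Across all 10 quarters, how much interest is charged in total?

$33.73

Quarter 1: opening $1,029.82; interest $5.15 → $1,034.97; payment $5.15; balance $1,029.82
Quarter 2: opening $1,029.82; interest $5.15 → $1,034.97; payment $5.15; balance $1,029.82
Quarter 3: opening $1,029.82; interest $5.15 → $1,034.97; payment $5.15; balance $1,029.82
Quarter 4: opening $1,029.82; interest $5.15 → $1,034.97; payment $172.85; balance $862.12
Quarter 5: opening $862.12; interest $4.31 → $866.43; payment $172.85; balance $693.58
Quarter 6: opening $693.58; interest $3.47 → $697.05; payment $172.85; balance $524.20
Quarter 7: opening $524.20; interest $2.62 → $526.82; payment $172.85; balance $353.97
Quarter 8: opening $353.97; interest $1.77 → $355.74; payment $172.85; balance $182.89
Quarter 9: opening $182.89; interest $0.91 → $183.80; payment $172.85; balance $10.95
Quarter 10: opening $10.95; interest $0.05 → $11.00; payment $11.00; balance $0.00
Total interest: $5.15 + $5.15 + $5.15 + $5.15 + $4.31 + $3.47 + $2.62 + $1.77 + $0.91 + $0.05 = $33.73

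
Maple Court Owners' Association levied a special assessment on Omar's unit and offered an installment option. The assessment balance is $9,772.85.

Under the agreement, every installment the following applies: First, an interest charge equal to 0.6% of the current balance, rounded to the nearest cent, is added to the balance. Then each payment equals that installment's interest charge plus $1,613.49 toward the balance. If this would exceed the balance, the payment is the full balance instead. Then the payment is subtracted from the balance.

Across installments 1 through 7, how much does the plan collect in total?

# | Opening | Interest | Payment | End bal
1 | $9,772.85 | $58.64 | $1,672.13 | $8,159.36
2 | $8,159.36 | $48.96 | $1,662.45 | $6,545.87
3 | $6,545.87 | $39.28 | $1,652.77 | $4,932.38
4 | $4,932.38 | $29.59 | $1,643.08 | $3,318.89
5 | $3,318.89 | $19.91 | $1,633.40 | $1,705.40
6 | $1,705.40 | $10.23 | $1,623.72 | $91.91
7 | $91.91 | $0.55 | $92.46 | $0.00
Total paid: $9,980.01

$9,980.01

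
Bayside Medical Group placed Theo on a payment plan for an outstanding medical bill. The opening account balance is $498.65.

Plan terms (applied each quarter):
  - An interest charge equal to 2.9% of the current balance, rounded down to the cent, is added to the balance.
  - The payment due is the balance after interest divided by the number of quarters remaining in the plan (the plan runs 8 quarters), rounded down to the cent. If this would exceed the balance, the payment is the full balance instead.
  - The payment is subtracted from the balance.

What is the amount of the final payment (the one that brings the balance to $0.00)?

$78.34

Quarter 1: $498.65 +$14.46 interest = $513.11; pay $64.13 → $448.98
Quarter 2: $448.98 +$13.02 interest = $462.00; pay $66.00 → $396.00
Quarter 3: $396.00 +$11.48 interest = $407.48; pay $67.91 → $339.57
Quarter 4: $339.57 +$9.84 interest = $349.41; pay $69.88 → $279.53
Quarter 5: $279.53 +$8.10 interest = $287.63; pay $71.90 → $215.73
Quarter 6: $215.73 +$6.25 interest = $221.98; pay $73.99 → $147.99
Quarter 7: $147.99 +$4.29 interest = $152.28; pay $76.14 → $76.14
Quarter 8: $76.14 +$2.20 interest = $78.34; pay $78.34 → $0.00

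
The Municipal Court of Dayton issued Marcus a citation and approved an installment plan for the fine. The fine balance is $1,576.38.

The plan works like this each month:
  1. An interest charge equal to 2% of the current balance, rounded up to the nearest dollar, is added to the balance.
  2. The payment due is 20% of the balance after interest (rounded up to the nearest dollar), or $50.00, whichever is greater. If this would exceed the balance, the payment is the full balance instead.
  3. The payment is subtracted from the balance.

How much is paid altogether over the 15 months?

$1,745.38

Month 1: opening $1,576.38; interest $32.00 → $1,608.38; payment $322.00; balance $1,286.38
Month 2: opening $1,286.38; interest $26.00 → $1,312.38; payment $263.00; balance $1,049.38
Month 3: opening $1,049.38; interest $21.00 → $1,070.38; payment $215.00; balance $855.38
Month 4: opening $855.38; interest $18.00 → $873.38; payment $175.00; balance $698.38
Month 5: opening $698.38; interest $14.00 → $712.38; payment $143.00; balance $569.38
Month 6: opening $569.38; interest $12.00 → $581.38; payment $117.00; balance $464.38
Month 7: opening $464.38; interest $10.00 → $474.38; payment $95.00; balance $379.38
Month 8: opening $379.38; interest $8.00 → $387.38; payment $78.00; balance $309.38
Month 9: opening $309.38; interest $7.00 → $316.38; payment $64.00; balance $252.38
Month 10: opening $252.38; interest $6.00 → $258.38; payment $52.00; balance $206.38
Month 11: opening $206.38; interest $5.00 → $211.38; payment $50.00; balance $161.38
Month 12: opening $161.38; interest $4.00 → $165.38; payment $50.00; balance $115.38
Month 13: opening $115.38; interest $3.00 → $118.38; payment $50.00; balance $68.38
Month 14: opening $68.38; interest $2.00 → $70.38; payment $50.00; balance $20.38
Month 15: opening $20.38; interest $1.00 → $21.38; payment $21.38; balance $0.00
Total paid: $1,745.38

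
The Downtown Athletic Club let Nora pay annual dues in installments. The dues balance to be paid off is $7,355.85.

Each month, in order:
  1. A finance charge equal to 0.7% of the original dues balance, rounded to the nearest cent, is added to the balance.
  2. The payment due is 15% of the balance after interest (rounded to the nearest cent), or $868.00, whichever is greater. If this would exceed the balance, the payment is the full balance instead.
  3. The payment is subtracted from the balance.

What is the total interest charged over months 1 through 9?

# | Opening | Interest | Payment | End bal
1 | $7,355.85 | $51.49 | $1,111.10 | $6,296.24
2 | $6,296.24 | $51.49 | $952.16 | $5,395.57
3 | $5,395.57 | $51.49 | $868.00 | $4,579.06
4 | $4,579.06 | $51.49 | $868.00 | $3,762.55
5 | $3,762.55 | $51.49 | $868.00 | $2,946.04
6 | $2,946.04 | $51.49 | $868.00 | $2,129.53
7 | $2,129.53 | $51.49 | $868.00 | $1,313.02
8 | $1,313.02 | $51.49 | $868.00 | $496.51
9 | $496.51 | $51.49 | $548.00 | $0.00
Total interest: $51.49 + $51.49 + $51.49 + $51.49 + $51.49 + $51.49 + $51.49 + $51.49 + $51.49 = $463.41

$463.41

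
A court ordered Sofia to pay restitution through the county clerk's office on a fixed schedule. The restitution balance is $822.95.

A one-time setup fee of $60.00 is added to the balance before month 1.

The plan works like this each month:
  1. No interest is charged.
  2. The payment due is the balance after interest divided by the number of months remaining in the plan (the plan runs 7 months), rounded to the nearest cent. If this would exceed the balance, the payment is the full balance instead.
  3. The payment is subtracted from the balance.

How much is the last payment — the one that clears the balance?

# | Opening | Payment | End bal
1 | $882.95 | $126.14 | $756.81
2 | $756.81 | $126.14 | $630.67
3 | $630.67 | $126.13 | $504.54
4 | $504.54 | $126.14 | $378.40
5 | $378.40 | $126.13 | $252.27
6 | $252.27 | $126.14 | $126.13
7 | $126.13 | $126.13 | $0.00

$126.13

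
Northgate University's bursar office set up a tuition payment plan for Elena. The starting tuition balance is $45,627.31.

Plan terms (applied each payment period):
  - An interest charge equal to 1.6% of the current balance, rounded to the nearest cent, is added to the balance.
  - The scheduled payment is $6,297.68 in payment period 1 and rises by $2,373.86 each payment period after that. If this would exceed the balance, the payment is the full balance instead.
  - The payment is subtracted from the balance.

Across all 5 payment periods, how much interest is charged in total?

$2,362.13

# | Opening | Interest | Payment | End bal
1 | $45,627.31 | $730.04 | $6,297.68 | $40,059.67
2 | $40,059.67 | $640.95 | $8,671.54 | $32,029.08
3 | $32,029.08 | $512.47 | $11,045.40 | $21,496.15
4 | $21,496.15 | $343.94 | $13,419.26 | $8,420.83
5 | $8,420.83 | $134.73 | $8,555.56 | $0.00
Total interest: $730.04 + $640.95 + $512.47 + $343.94 + $134.73 = $2,362.13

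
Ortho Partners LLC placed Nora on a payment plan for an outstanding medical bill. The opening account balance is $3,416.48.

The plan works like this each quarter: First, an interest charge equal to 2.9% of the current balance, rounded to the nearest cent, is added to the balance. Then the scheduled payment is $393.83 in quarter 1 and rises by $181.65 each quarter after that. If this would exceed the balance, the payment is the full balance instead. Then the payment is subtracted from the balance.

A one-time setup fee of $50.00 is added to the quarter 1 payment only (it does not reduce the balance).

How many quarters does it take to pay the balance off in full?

5

Quarter 1: opening $3,416.48; interest $99.08 → $3,515.56; payment $393.83 (+ $50.00 fee); balance $3,121.73
Quarter 2: opening $3,121.73; interest $90.53 → $3,212.26; payment $575.48; balance $2,636.78
Quarter 3: opening $2,636.78; interest $76.47 → $2,713.25; payment $757.13; balance $1,956.12
Quarter 4: opening $1,956.12; interest $56.73 → $2,012.85; payment $938.78; balance $1,074.07
Quarter 5: opening $1,074.07; interest $31.15 → $1,105.22; payment $1,105.22; balance $0.00
Balance reaches $0.00 in quarter 5.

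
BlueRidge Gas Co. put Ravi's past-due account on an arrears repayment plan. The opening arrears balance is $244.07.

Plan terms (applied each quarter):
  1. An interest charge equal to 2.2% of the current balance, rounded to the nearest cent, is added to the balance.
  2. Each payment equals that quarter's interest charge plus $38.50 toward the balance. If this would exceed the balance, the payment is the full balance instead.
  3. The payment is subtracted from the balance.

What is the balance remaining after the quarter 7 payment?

Quarter 1: $244.07 +$5.37 interest = $249.44; pay $43.87 → $205.57
Quarter 2: $205.57 +$4.52 interest = $210.09; pay $43.02 → $167.07
Quarter 3: $167.07 +$3.68 interest = $170.75; pay $42.18 → $128.57
Quarter 4: $128.57 +$2.83 interest = $131.40; pay $41.33 → $90.07
Quarter 5: $90.07 +$1.98 interest = $92.05; pay $40.48 → $51.57
Quarter 6: $51.57 +$1.13 interest = $52.70; pay $39.63 → $13.07
Quarter 7: $13.07 +$0.29 interest = $13.36; pay $13.36 → $0.00

$0.00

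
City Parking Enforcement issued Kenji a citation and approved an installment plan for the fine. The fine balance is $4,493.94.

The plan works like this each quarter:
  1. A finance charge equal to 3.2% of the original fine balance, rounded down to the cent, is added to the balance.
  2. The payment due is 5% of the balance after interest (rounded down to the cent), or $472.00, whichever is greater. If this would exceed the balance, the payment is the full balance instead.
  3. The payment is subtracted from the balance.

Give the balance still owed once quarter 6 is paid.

$2,524.74

# | Opening | Interest | Payment | End bal
1 | $4,493.94 | $143.80 | $472.00 | $4,165.74
2 | $4,165.74 | $143.80 | $472.00 | $3,837.54
3 | $3,837.54 | $143.80 | $472.00 | $3,509.34
4 | $3,509.34 | $143.80 | $472.00 | $3,181.14
5 | $3,181.14 | $143.80 | $472.00 | $2,852.94
6 | $2,852.94 | $143.80 | $472.00 | $2,524.74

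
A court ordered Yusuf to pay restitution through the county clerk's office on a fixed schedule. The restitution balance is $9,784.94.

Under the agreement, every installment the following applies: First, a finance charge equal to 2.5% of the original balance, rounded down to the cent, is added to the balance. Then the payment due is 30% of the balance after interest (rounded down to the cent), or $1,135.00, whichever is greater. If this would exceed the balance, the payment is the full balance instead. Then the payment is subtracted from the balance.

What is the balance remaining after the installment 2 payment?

$5,085.73

Installment 1: $9,784.94 +$244.62 interest = $10,029.56; pay $3,008.86 → $7,020.70
Installment 2: $7,020.70 +$244.62 interest = $7,265.32; pay $2,179.59 → $5,085.73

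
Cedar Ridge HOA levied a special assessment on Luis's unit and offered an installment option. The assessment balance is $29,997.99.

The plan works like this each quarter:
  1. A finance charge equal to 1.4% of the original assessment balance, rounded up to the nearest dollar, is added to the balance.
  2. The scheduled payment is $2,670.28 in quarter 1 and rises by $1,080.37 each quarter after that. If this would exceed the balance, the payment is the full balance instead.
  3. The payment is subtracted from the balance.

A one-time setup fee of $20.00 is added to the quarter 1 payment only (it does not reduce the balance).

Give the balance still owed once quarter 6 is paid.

$290.76

Quarter 1: opening $29,997.99; interest $420.00 → $30,417.99; payment $2,670.28 (+ $20.00 fee); balance $27,747.71
Quarter 2: opening $27,747.71; interest $420.00 → $28,167.71; payment $3,750.65; balance $24,417.06
Quarter 3: opening $24,417.06; interest $420.00 → $24,837.06; payment $4,831.02; balance $20,006.04
Quarter 4: opening $20,006.04; interest $420.00 → $20,426.04; payment $5,911.39; balance $14,514.65
Quarter 5: opening $14,514.65; interest $420.00 → $14,934.65; payment $6,991.76; balance $7,942.89
Quarter 6: opening $7,942.89; interest $420.00 → $8,362.89; payment $8,072.13; balance $290.76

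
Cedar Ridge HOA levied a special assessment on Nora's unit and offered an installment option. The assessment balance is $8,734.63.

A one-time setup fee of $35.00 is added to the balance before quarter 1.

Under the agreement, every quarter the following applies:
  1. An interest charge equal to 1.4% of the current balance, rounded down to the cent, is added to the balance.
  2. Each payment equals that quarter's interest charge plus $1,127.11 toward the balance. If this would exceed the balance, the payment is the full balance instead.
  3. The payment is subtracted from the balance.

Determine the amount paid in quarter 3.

$1,218.32

Quarter 1: $8,769.63 +$122.77 interest = $8,892.40; pay $1,249.88 → $7,642.52
Quarter 2: $7,642.52 +$106.99 interest = $7,749.51; pay $1,234.10 → $6,515.41
Quarter 3: $6,515.41 +$91.21 interest = $6,606.62; pay $1,218.32 → $5,388.30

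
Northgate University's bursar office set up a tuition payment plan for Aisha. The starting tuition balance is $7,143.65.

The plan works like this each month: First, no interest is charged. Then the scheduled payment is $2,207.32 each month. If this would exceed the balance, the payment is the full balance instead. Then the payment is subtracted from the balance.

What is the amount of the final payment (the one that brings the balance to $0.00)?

$521.69

Month 1: $7,143.65 − $2,207.32 → $4,936.33
Month 2: $4,936.33 − $2,207.32 → $2,729.01
Month 3: $2,729.01 − $2,207.32 → $521.69
Month 4: $521.69 − $521.69 → $0.00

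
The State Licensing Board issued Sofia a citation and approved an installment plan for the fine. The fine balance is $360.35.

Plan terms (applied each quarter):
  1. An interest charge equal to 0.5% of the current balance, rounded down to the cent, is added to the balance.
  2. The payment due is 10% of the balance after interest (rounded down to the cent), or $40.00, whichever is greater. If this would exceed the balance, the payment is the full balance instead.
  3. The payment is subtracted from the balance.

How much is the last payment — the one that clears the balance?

$9.61

Quarter 1: opening $360.35; interest $1.80 → $362.15; payment $40.00; balance $322.15
Quarter 2: opening $322.15; interest $1.61 → $323.76; payment $40.00; balance $283.76
Quarter 3: opening $283.76; interest $1.41 → $285.17; payment $40.00; balance $245.17
Quarter 4: opening $245.17; interest $1.22 → $246.39; payment $40.00; balance $206.39
Quarter 5: opening $206.39; interest $1.03 → $207.42; payment $40.00; balance $167.42
Quarter 6: opening $167.42; interest $0.83 → $168.25; payment $40.00; balance $128.25
Quarter 7: opening $128.25; interest $0.64 → $128.89; payment $40.00; balance $88.89
Quarter 8: opening $88.89; interest $0.44 → $89.33; payment $40.00; balance $49.33
Quarter 9: opening $49.33; interest $0.24 → $49.57; payment $40.00; balance $9.57
Quarter 10: opening $9.57; interest $0.04 → $9.61; payment $9.61; balance $0.00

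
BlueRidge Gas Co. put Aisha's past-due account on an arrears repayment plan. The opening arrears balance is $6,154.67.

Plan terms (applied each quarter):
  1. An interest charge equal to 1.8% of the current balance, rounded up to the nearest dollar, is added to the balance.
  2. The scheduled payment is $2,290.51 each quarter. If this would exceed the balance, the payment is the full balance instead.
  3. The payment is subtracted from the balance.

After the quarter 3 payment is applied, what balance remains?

$0.00

Quarter 1: opening $6,154.67; interest $111.00 → $6,265.67; payment $2,290.51; balance $3,975.16
Quarter 2: opening $3,975.16; interest $72.00 → $4,047.16; payment $2,290.51; balance $1,756.65
Quarter 3: opening $1,756.65; interest $32.00 → $1,788.65; payment $1,788.65; balance $0.00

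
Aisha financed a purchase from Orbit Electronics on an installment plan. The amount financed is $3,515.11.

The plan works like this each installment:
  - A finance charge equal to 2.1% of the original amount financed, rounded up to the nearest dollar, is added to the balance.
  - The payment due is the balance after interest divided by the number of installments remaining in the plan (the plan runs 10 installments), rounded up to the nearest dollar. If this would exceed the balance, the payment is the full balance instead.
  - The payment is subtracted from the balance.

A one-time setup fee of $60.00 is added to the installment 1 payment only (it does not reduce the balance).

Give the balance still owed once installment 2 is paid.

# | Opening | Interest | Payment | Fee | End bal
1 | $3,515.11 | $74.00 | $359.00 | $60.00 | $3,230.11
2 | $3,230.11 | $74.00 | $368.00 | — | $2,936.11

$2,936.11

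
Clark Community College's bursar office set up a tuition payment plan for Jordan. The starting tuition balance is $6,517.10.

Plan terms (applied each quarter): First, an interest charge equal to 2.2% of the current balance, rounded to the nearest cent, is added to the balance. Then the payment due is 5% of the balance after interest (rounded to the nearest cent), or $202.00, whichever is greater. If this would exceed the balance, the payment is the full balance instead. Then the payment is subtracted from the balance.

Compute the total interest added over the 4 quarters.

$548.95

# | Opening | Interest | Payment | End bal
1 | $6,517.10 | $143.38 | $333.02 | $6,327.46
2 | $6,327.46 | $139.20 | $323.33 | $6,143.33
3 | $6,143.33 | $135.15 | $313.92 | $5,964.56
4 | $5,964.56 | $131.22 | $304.79 | $5,790.99
Total interest: $143.38 + $139.20 + $135.15 + $131.22 = $548.95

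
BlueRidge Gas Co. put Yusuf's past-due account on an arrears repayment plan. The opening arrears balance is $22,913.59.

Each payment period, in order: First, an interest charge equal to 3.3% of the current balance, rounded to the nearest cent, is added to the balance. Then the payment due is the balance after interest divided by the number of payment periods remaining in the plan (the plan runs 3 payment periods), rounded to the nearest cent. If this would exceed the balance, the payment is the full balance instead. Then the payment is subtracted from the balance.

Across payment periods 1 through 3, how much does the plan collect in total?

Payment period 1: opening $22,913.59; interest $756.15 → $23,669.74; payment $7,889.91; balance $15,779.83
Payment period 2: opening $15,779.83; interest $520.73 → $16,300.56; payment $8,150.28; balance $8,150.28
Payment period 3: opening $8,150.28; interest $268.96 → $8,419.24; payment $8,419.24; balance $0.00
Total paid: $24,459.43

$24,459.43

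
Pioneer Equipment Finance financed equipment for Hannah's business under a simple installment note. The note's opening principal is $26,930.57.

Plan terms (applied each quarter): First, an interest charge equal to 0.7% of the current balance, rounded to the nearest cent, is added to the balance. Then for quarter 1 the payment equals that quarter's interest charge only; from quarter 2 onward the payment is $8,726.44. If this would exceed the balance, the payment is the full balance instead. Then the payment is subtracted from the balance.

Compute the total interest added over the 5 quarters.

Quarter 1: opening $26,930.57; interest $188.51 → $27,119.08; payment $188.51; balance $26,930.57
Quarter 2: opening $26,930.57; interest $188.51 → $27,119.08; payment $8,726.44; balance $18,392.64
Quarter 3: opening $18,392.64; interest $128.75 → $18,521.39; payment $8,726.44; balance $9,794.95
Quarter 4: opening $9,794.95; interest $68.56 → $9,863.51; payment $8,726.44; balance $1,137.07
Quarter 5: opening $1,137.07; interest $7.96 → $1,145.03; payment $1,145.03; balance $0.00
Total interest: $188.51 + $188.51 + $128.75 + $68.56 + $7.96 = $582.29

$582.29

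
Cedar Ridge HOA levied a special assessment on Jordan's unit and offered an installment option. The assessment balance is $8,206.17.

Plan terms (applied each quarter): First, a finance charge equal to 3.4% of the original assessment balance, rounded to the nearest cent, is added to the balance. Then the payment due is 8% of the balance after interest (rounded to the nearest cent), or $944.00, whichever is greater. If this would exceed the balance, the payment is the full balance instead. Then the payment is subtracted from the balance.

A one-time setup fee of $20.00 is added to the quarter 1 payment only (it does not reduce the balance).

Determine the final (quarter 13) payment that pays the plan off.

$505.30

Quarter 1: $8,206.17 +$279.01 interest = $8,485.18; pay $944.00 (+ $20.00 fee) → $7,541.18
Quarter 2: $7,541.18 +$279.01 interest = $7,820.19; pay $944.00 → $6,876.19
Quarter 3: $6,876.19 +$279.01 interest = $7,155.20; pay $944.00 → $6,211.20
Quarter 4: $6,211.20 +$279.01 interest = $6,490.21; pay $944.00 → $5,546.21
Quarter 5: $5,546.21 +$279.01 interest = $5,825.22; pay $944.00 → $4,881.22
Quarter 6: $4,881.22 +$279.01 interest = $5,160.23; pay $944.00 → $4,216.23
Quarter 7: $4,216.23 +$279.01 interest = $4,495.24; pay $944.00 → $3,551.24
Quarter 8: $3,551.24 +$279.01 interest = $3,830.25; pay $944.00 → $2,886.25
Quarter 9: $2,886.25 +$279.01 interest = $3,165.26; pay $944.00 → $2,221.26
Quarter 10: $2,221.26 +$279.01 interest = $2,500.27; pay $944.00 → $1,556.27
Quarter 11: $1,556.27 +$279.01 interest = $1,835.28; pay $944.00 → $891.28
Quarter 12: $891.28 +$279.01 interest = $1,170.29; pay $944.00 → $226.29
Quarter 13: $226.29 +$279.01 interest = $505.30; pay $505.30 → $0.00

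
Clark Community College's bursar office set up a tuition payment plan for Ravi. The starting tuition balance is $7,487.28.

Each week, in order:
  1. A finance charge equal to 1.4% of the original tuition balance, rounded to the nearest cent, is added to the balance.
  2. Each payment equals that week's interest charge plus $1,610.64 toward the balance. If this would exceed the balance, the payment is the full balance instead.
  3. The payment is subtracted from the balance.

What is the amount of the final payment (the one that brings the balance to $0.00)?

$1,149.54

Week 1: $7,487.28 +$104.82 interest = $7,592.10; pay $1,715.46 → $5,876.64
Week 2: $5,876.64 +$104.82 interest = $5,981.46; pay $1,715.46 → $4,266.00
Week 3: $4,266.00 +$104.82 interest = $4,370.82; pay $1,715.46 → $2,655.36
Week 4: $2,655.36 +$104.82 interest = $2,760.18; pay $1,715.46 → $1,044.72
Week 5: $1,044.72 +$104.82 interest = $1,149.54; pay $1,149.54 → $0.00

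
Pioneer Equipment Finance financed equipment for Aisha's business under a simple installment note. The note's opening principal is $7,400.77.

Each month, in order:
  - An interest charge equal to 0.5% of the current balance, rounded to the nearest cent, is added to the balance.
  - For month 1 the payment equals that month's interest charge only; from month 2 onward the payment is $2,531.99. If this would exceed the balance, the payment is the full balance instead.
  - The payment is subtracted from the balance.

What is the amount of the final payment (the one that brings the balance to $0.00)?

$2,410.31

Month 1: opening $7,400.77; interest $37.00 → $7,437.77; payment $37.00; balance $7,400.77
Month 2: opening $7,400.77; interest $37.00 → $7,437.77; payment $2,531.99; balance $4,905.78
Month 3: opening $4,905.78; interest $24.53 → $4,930.31; payment $2,531.99; balance $2,398.32
Month 4: opening $2,398.32; interest $11.99 → $2,410.31; payment $2,410.31; balance $0.00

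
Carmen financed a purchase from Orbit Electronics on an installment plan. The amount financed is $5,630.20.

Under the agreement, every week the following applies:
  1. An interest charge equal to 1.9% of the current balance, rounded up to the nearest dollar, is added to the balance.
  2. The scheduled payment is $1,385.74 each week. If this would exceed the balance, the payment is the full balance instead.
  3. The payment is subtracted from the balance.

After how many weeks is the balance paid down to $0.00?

Week 1: opening $5,630.20; interest $107.00 → $5,737.20; payment $1,385.74; balance $4,351.46
Week 2: opening $4,351.46; interest $83.00 → $4,434.46; payment $1,385.74; balance $3,048.72
Week 3: opening $3,048.72; interest $58.00 → $3,106.72; payment $1,385.74; balance $1,720.98
Week 4: opening $1,720.98; interest $33.00 → $1,753.98; payment $1,385.74; balance $368.24
Week 5: opening $368.24; interest $7.00 → $375.24; payment $375.24; balance $0.00
Balance reaches $0.00 in week 5.

5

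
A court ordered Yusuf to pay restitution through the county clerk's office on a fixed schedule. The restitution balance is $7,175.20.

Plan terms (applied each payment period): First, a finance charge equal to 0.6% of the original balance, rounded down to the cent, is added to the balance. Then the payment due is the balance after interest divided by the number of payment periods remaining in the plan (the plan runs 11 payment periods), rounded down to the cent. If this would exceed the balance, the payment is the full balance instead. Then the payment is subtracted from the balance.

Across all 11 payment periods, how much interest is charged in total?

# | Opening | Interest | Payment | End bal
1 | $7,175.20 | $43.05 | $656.20 | $6,562.05
2 | $6,562.05 | $43.05 | $660.51 | $5,944.59
3 | $5,944.59 | $43.05 | $665.29 | $5,322.35
4 | $5,322.35 | $43.05 | $670.67 | $4,694.73
5 | $4,694.73 | $43.05 | $676.82 | $4,060.96
6 | $4,060.96 | $43.05 | $684.00 | $3,420.01
7 | $3,420.01 | $43.05 | $692.61 | $2,770.45
8 | $2,770.45 | $43.05 | $703.37 | $2,110.13
9 | $2,110.13 | $43.05 | $717.72 | $1,435.46
10 | $1,435.46 | $43.05 | $739.25 | $739.26
11 | $739.26 | $43.05 | $782.31 | $0.00
Total interest: $43.05 + $43.05 + $43.05 + $43.05 + $43.05 + $43.05 + $43.05 + $43.05 + $43.05 + $43.05 + $43.05 = $473.55

$473.55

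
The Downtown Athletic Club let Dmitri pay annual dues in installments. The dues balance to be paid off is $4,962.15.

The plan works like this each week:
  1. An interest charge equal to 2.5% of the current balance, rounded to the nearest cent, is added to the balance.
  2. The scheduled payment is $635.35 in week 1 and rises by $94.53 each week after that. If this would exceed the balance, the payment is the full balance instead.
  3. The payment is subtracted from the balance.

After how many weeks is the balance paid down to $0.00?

Week 1: opening $4,962.15; interest $124.05 → $5,086.20; payment $635.35; balance $4,450.85
Week 2: opening $4,450.85; interest $111.27 → $4,562.12; payment $729.88; balance $3,832.24
Week 3: opening $3,832.24; interest $95.81 → $3,928.05; payment $824.41; balance $3,103.64
Week 4: opening $3,103.64; interest $77.59 → $3,181.23; payment $918.94; balance $2,262.29
Week 5: opening $2,262.29; interest $56.56 → $2,318.85; payment $1,013.47; balance $1,305.38
Week 6: opening $1,305.38; interest $32.63 → $1,338.01; payment $1,108.00; balance $230.01
Week 7: opening $230.01; interest $5.75 → $235.76; payment $235.76; balance $0.00
Balance reaches $0.00 in week 7.

7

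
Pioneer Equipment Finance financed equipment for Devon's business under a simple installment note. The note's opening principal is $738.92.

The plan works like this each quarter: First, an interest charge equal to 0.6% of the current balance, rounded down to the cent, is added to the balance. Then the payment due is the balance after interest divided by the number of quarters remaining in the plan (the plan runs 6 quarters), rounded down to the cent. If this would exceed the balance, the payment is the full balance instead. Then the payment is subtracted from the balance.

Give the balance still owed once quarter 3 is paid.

Quarter 1: opening $738.92; interest $4.43 → $743.35; payment $123.89; balance $619.46
Quarter 2: opening $619.46; interest $3.71 → $623.17; payment $124.63; balance $498.54
Quarter 3: opening $498.54; interest $2.99 → $501.53; payment $125.38; balance $376.15

$376.15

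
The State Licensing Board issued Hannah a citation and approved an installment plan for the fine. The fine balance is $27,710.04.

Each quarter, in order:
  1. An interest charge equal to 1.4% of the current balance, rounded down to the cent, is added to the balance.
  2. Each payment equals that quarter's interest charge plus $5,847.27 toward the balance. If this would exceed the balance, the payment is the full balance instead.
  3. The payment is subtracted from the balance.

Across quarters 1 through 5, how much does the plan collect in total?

$28,831.10

Quarter 1: $27,710.04 +$387.94 interest = $28,097.98; pay $6,235.21 → $21,862.77
Quarter 2: $21,862.77 +$306.07 interest = $22,168.84; pay $6,153.34 → $16,015.50
Quarter 3: $16,015.50 +$224.21 interest = $16,239.71; pay $6,071.48 → $10,168.23
Quarter 4: $10,168.23 +$142.35 interest = $10,310.58; pay $5,989.62 → $4,320.96
Quarter 5: $4,320.96 +$60.49 interest = $4,381.45; pay $4,381.45 → $0.00
Total paid: $28,831.10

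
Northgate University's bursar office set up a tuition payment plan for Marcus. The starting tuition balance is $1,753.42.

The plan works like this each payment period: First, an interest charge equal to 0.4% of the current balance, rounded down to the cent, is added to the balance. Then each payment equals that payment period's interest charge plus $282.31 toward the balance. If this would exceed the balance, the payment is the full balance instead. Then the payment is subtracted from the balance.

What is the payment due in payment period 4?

$285.93

Payment period 1: opening $1,753.42; interest $7.01 → $1,760.43; payment $289.32; balance $1,471.11
Payment period 2: opening $1,471.11; interest $5.88 → $1,476.99; payment $288.19; balance $1,188.80
Payment period 3: opening $1,188.80; interest $4.75 → $1,193.55; payment $287.06; balance $906.49
Payment period 4: opening $906.49; interest $3.62 → $910.11; payment $285.93; balance $624.18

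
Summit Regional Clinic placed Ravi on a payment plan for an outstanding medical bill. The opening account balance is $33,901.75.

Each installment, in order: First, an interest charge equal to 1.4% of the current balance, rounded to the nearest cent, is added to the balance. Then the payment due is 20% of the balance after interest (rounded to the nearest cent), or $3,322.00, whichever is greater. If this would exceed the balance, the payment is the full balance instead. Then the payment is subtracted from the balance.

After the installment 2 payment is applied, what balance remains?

Installment 1: $33,901.75 +$474.62 interest = $34,376.37; pay $6,875.27 → $27,501.10
Installment 2: $27,501.10 +$385.02 interest = $27,886.12; pay $5,577.22 → $22,308.90

$22,308.90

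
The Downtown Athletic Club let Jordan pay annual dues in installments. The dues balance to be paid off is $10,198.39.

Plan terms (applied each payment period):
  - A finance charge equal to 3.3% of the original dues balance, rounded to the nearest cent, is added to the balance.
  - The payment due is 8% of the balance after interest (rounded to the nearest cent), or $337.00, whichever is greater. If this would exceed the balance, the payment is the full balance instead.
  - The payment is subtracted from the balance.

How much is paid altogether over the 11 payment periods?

$7,501.20

# | Opening | Interest | Payment | End bal
1 | $10,198.39 | $336.55 | $842.80 | $9,692.14
2 | $9,692.14 | $336.55 | $802.30 | $9,226.39
3 | $9,226.39 | $336.55 | $765.04 | $8,797.90
4 | $8,797.90 | $336.55 | $730.76 | $8,403.69
5 | $8,403.69 | $336.55 | $699.22 | $8,041.02
6 | $8,041.02 | $336.55 | $670.21 | $7,707.36
7 | $7,707.36 | $336.55 | $643.51 | $7,400.40
8 | $7,400.40 | $336.55 | $618.96 | $7,117.99
9 | $7,117.99 | $336.55 | $596.36 | $6,858.18
10 | $6,858.18 | $336.55 | $575.58 | $6,619.15
11 | $6,619.15 | $336.55 | $556.46 | $6,399.24
Total paid: $7,501.20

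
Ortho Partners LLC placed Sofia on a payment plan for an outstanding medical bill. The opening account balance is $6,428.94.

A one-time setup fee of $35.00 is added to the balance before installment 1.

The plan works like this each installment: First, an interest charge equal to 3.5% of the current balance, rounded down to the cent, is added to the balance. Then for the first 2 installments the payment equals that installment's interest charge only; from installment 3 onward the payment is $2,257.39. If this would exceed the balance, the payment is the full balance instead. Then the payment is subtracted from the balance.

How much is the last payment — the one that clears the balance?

Installment 1: $6,463.94 +$226.23 interest = $6,690.17; pay $226.23 → $6,463.94
Installment 2: $6,463.94 +$226.23 interest = $6,690.17; pay $226.23 → $6,463.94
Installment 3: $6,463.94 +$226.23 interest = $6,690.17; pay $2,257.39 → $4,432.78
Installment 4: $4,432.78 +$155.14 interest = $4,587.92; pay $2,257.39 → $2,330.53
Installment 5: $2,330.53 +$81.56 interest = $2,412.09; pay $2,257.39 → $154.70
Installment 6: $154.70 +$5.41 interest = $160.11; pay $160.11 → $0.00

$160.11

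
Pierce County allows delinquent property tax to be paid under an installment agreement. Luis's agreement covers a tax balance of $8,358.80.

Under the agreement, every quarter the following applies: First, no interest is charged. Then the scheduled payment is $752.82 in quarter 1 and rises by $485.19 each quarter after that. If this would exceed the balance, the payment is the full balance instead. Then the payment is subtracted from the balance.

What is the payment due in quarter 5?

Quarter 1: $8,358.80 − $752.82 → $7,605.98
Quarter 2: $7,605.98 − $1,238.01 → $6,367.97
Quarter 3: $6,367.97 − $1,723.20 → $4,644.77
Quarter 4: $4,644.77 − $2,208.39 → $2,436.38
Quarter 5: $2,436.38 − $2,436.38 → $0.00

$2,436.38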